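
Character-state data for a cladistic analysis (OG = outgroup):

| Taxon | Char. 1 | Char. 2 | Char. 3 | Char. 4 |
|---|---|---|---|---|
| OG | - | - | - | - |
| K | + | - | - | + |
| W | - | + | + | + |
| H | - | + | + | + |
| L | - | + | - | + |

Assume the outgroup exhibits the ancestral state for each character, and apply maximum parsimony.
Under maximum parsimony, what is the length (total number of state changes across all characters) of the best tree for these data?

4

The outgroup has state '-' for every character, so '+' is the derived state throughout.
Char. 1 (derived state '+') is unique to K (autapomorphy; uninformative for grouping).
Char. 2: derived state '+' in H, L, and W only — synapomorphy for {H, L, W}.
Only H and W show the derived state '+' for Char. 3, supporting them as a clade.
All ingroup taxa share the derived state '+' for Char. 4; it defines the ingroup but does not resolve relationships within it.
Most parsimonious ingroup topology: (K,((W,H),L)).
Changes per character on this tree: Char. 1: 1; Char. 2: 1; Char. 3: 1; Char. 4: 1.
Total = 4.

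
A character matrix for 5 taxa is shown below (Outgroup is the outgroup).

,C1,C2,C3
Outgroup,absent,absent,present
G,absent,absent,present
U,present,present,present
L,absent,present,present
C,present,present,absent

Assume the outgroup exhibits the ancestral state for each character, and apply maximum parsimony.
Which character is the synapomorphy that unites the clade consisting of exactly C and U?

C1

Character polarity is set by the outgroup: the derived state is whichever differs from the outgroup's state, so for C3 the derived state is 'absent', and for the remaining characters it is 'present'.
Only C and U show the derived state 'present' for C1, supporting them as a clade.
C2 (derived state 'present') is shared by C, L, and U — a synapomorphy uniting that clade.
C3: derived state 'absent' in C only — an autapomorphy, so it tells us nothing about relationships among taxa.
Most parsimonious ingroup topology: (G,((U,C),L)).
The clade {C, U} is supported by C1: its derived state 'present' occurs in exactly those taxa and in no other taxon (including the outgroup).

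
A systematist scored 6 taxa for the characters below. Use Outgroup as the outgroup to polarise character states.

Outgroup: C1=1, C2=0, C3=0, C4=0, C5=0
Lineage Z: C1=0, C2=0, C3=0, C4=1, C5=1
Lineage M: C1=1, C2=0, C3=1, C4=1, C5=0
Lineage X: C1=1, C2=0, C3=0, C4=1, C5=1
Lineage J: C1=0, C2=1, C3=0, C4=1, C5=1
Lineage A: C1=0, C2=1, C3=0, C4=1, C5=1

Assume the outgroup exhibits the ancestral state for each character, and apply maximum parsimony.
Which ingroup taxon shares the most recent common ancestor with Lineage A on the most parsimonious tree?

Character polarity is set by the outgroup: the derived state is whichever differs from the outgroup's state, so for C1 the derived state is '0', and for the remaining characters it is '1'.
C1: derived state '0' in Lineage A, Lineage J, and Lineage Z only — synapomorphy for {Lineage A, Lineage J, Lineage Z}.
Only Lineage A and Lineage J show the derived state '1' for C2, supporting them as a clade.
C3: derived state '1' in Lineage M only — an autapomorphy, so it tells us nothing about relationships among taxa.
All ingroup taxa share the derived state '1' for C4; it defines the ingroup but does not resolve relationships within it.
C5 (derived state '1') is shared by Lineage A, Lineage J, Lineage X, and Lineage Z — a synapomorphy uniting that clade.
Most parsimonious ingroup topology: (((Lineage Z,(Lineage J,Lineage A)),Lineage X),Lineage M).
Lineage A and Lineage J form a cherry on this tree, so they are sister taxa.

Lineage J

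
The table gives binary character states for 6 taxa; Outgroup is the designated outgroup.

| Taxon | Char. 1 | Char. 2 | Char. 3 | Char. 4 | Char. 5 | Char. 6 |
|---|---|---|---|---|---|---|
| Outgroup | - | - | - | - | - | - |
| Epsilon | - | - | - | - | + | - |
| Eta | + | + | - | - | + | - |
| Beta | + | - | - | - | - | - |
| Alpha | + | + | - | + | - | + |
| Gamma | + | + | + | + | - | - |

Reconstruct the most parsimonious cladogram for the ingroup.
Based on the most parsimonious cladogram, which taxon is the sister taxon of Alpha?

The outgroup has state '-' for every character, so '+' is the derived state throughout.
Only Alpha, Beta, Eta, and Gamma show the derived state '+' for Char. 1, supporting them as a clade.
Only Alpha, Eta, and Gamma show the derived state '+' for Char. 2, supporting them as a clade.
Char. 3: derived state '+' in Gamma only — an autapomorphy, so it tells us nothing about relationships among taxa.
Char. 4 (derived state '+') is shared by Alpha and Gamma — a synapomorphy uniting that clade.
Char. 5 (state '+') occurs in Epsilon and Eta but conflicts with the nesting implied by the other characters — most parsimoniously interpreted as homoplasy.
Char. 6 (derived state '+') is unique to Alpha (autapomorphy; uninformative for grouping).
Most parsimonious ingroup topology: (Epsilon,((Eta,(Alpha,Gamma)),Beta)).
Alpha and Gamma form a cherry on this tree, so they are sister taxa.

Gamma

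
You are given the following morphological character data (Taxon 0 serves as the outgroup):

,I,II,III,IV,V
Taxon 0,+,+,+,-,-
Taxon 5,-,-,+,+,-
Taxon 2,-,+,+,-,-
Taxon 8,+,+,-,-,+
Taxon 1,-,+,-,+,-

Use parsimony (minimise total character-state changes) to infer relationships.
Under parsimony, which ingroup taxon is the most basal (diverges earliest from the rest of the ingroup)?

Character polarity is set by the outgroup: the derived state is whichever differs from the outgroup's state, so for I, II, III the derived state is '-', and for the remaining characters it is '+'.
I (derived state '-') is shared by Taxon 1, Taxon 2, and Taxon 5 — a synapomorphy uniting that clade.
II (derived state '-') is unique to Taxon 5 (autapomorphy; uninformative for grouping).
III (state '-') occurs in Taxon 1 and Taxon 8 but conflicts with the nesting implied by the other characters — most parsimoniously interpreted as homoplasy.
IV (derived state '+') is shared by Taxon 1 and Taxon 5 — a synapomorphy uniting that clade.
V (derived state '+') is unique to Taxon 8 (autapomorphy; uninformative for grouping).
Most parsimonious ingroup topology: (((Taxon 5,Taxon 1),Taxon 2),Taxon 8).
Taxon 8 is sister to the clade containing all other ingroup taxa, so it is the earliest-diverging (most basal) ingroup lineage.

Taxon 8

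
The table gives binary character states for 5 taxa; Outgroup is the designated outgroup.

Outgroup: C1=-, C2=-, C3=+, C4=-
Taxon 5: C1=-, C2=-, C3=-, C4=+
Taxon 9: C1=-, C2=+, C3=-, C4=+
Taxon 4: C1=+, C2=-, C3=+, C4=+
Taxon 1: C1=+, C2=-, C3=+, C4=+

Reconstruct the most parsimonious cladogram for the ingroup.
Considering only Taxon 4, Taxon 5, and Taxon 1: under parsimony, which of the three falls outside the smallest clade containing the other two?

Character polarity is set by the outgroup: the derived state is whichever differs from the outgroup's state, so for C3 the derived state is '-', and for the remaining characters it is '+'.
C1: derived state '+' in Taxon 1 and Taxon 4 only — synapomorphy for {Taxon 1, Taxon 4}.
C2 (derived state '+') is unique to Taxon 9 (autapomorphy; uninformative for grouping).
C3 (derived state '-') is shared by Taxon 5 and Taxon 9 — a synapomorphy uniting that clade.
All ingroup taxa share the derived state '+' for C4; it defines the ingroup but does not resolve relationships within it.
Most parsimonious ingroup topology: ((Taxon 5,Taxon 9),(Taxon 4,Taxon 1)).
Taxon 4 and Taxon 1 share a more recent common ancestor with each other than either does with Taxon 5, so Taxon 5 is the least closely related of the three.

Taxon 5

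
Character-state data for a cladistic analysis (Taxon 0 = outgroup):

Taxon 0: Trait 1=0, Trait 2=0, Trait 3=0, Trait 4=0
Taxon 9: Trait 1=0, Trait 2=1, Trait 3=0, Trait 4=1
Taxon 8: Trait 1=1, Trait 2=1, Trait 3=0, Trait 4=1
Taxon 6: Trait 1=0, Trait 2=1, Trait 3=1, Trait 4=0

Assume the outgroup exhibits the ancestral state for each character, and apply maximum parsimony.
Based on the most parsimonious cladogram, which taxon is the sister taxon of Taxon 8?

Taxon 9

The outgroup has state '0' for every character, so '1' is the derived state throughout.
Trait 1 (derived state '1') is unique to Taxon 8 (autapomorphy; uninformative for grouping).
All ingroup taxa share the derived state '1' for Trait 2; it defines the ingroup but does not resolve relationships within it.
Trait 3 (derived state '1') is unique to Taxon 6 (autapomorphy; uninformative for grouping).
Trait 4 (derived state '1') is shared by Taxon 8 and Taxon 9 — a synapomorphy uniting that clade.
Most parsimonious ingroup topology: ((Taxon 9,Taxon 8),Taxon 6).
Taxon 8 and Taxon 9 form a cherry on this tree, so they are sister taxa.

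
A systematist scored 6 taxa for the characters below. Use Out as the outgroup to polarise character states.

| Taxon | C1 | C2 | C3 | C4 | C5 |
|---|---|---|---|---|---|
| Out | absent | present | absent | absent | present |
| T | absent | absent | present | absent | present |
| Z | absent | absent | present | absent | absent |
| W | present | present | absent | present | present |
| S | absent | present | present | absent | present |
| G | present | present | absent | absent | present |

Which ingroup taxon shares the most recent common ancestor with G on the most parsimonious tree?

W

Character polarity is set by the outgroup: the derived state is whichever differs from the outgroup's state, so for C2, C5 the derived state is 'absent', and for the remaining characters it is 'present'.
Only G and W show the derived state 'present' for C1, supporting them as a clade.
C2 (derived state 'absent') is shared by T and Z — a synapomorphy uniting that clade.
Only S, T, and Z show the derived state 'present' for C3, supporting them as a clade.
C4: derived state 'present' in W only — an autapomorphy, so it tells us nothing about relationships among taxa.
C5 (derived state 'absent') is unique to Z (autapomorphy; uninformative for grouping).
Most parsimonious ingroup topology: (((T,Z),S),(W,G)).
G and W form a cherry on this tree, so they are sister taxa.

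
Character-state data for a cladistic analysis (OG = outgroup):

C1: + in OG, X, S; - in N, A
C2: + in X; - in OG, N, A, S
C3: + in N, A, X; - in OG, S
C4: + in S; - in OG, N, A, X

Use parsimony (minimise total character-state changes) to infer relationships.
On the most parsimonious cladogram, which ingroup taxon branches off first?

Character polarity is set by the outgroup: the derived state is whichever differs from the outgroup's state, so for C1 the derived state is '-', and for the remaining characters it is '+'.
C1 (derived state '-') is shared by A and N — a synapomorphy uniting that clade.
C2 (derived state '+') is unique to X (autapomorphy; uninformative for grouping).
C3 (derived state '+') is shared by A, N, and X — a synapomorphy uniting that clade.
C4: derived state '+' in S only — an autapomorphy, so it tells us nothing about relationships among taxa.
Most parsimonious ingroup topology: (((N,A),X),S).
S is sister to the clade containing all other ingroup taxa, so it is the earliest-diverging (most basal) ingroup lineage.

S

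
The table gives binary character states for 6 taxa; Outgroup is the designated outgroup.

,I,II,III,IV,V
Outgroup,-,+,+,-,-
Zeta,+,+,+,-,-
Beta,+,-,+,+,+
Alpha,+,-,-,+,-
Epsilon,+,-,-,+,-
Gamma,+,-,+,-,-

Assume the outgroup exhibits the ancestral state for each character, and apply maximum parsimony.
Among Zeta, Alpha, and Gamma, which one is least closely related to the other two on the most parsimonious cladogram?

Character polarity is set by the outgroup: the derived state is whichever differs from the outgroup's state, so for II, III the derived state is '-', and for the remaining characters it is '+'.
I (derived state '+') is shared by all ingroup taxa — unites the whole ingroup.
II (derived state '-') is shared by Alpha, Beta, Epsilon, and Gamma — a synapomorphy uniting that clade.
III: derived state '-' in Alpha and Epsilon only — synapomorphy for {Alpha, Epsilon}.
IV (derived state '+') is shared by Alpha, Beta, and Epsilon — a synapomorphy uniting that clade.
V: derived state '+' in Beta only — an autapomorphy, so it tells us nothing about relationships among taxa.
Most parsimonious ingroup topology: (Zeta,((Beta,(Alpha,Epsilon)),Gamma)).
Alpha and Gamma share a more recent common ancestor with each other than either does with Zeta, so Zeta is the least closely related of the three.

Zeta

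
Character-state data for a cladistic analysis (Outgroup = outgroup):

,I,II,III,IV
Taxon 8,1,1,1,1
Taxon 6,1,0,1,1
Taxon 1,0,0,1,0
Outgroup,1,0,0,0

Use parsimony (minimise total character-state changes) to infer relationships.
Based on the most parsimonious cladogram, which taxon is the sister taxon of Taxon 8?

Character polarity is set by the outgroup: the derived state is whichever differs from the outgroup's state, so for I the derived state is '0', and for the remaining characters it is '1'.
I: derived state '0' in Taxon 1 only — an autapomorphy, so it tells us nothing about relationships among taxa.
II: derived state '1' in Taxon 8 only — an autapomorphy, so it tells us nothing about relationships among taxa.
All ingroup taxa share the derived state '1' for III; it defines the ingroup but does not resolve relationships within it.
IV: derived state '1' in Taxon 6 and Taxon 8 only — synapomorphy for {Taxon 6, Taxon 8}.
Most parsimonious ingroup topology: ((Taxon 6,Taxon 8),Taxon 1).
Taxon 8 and Taxon 6 form a cherry on this tree, so they are sister taxa.

Taxon 6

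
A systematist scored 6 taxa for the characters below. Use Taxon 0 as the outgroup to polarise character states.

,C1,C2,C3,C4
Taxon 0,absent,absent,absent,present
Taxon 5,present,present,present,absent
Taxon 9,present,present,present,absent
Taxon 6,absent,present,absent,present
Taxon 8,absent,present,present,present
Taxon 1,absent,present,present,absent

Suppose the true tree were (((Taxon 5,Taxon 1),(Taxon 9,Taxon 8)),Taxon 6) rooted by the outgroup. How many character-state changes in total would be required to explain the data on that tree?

6

Map each character onto (((Taxon 5,Taxon 1),(Taxon 9,Taxon 8)),Taxon 6) (rooted by Taxon 0) and count the minimum state changes it requires (Fitch parsimony):
C1: 2; C2: 1; C3: 1; C4: 2.
Total tree length = 6.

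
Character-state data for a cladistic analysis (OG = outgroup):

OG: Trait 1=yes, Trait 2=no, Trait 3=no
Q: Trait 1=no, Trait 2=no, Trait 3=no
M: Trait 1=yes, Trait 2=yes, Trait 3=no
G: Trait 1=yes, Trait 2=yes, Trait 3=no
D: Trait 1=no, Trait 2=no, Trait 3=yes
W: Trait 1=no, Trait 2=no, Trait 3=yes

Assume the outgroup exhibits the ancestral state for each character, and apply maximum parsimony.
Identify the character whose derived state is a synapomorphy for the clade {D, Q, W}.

Character polarity is set by the outgroup: the derived state is whichever differs from the outgroup's state, so for Trait 1 the derived state is 'no', and for the remaining characters it is 'yes'.
Trait 1: derived state 'no' in D, Q, and W only — synapomorphy for {D, Q, W}.
Trait 2: derived state 'yes' in G and M only — synapomorphy for {G, M}.
Trait 3 (derived state 'yes') is shared by D and W — a synapomorphy uniting that clade.
Most parsimonious ingroup topology: ((Q,(D,W)),(M,G)).
The clade {D, Q, W} is supported by Trait 1: its derived state 'no' occurs in exactly those taxa and in no other taxon (including the outgroup).

Trait 1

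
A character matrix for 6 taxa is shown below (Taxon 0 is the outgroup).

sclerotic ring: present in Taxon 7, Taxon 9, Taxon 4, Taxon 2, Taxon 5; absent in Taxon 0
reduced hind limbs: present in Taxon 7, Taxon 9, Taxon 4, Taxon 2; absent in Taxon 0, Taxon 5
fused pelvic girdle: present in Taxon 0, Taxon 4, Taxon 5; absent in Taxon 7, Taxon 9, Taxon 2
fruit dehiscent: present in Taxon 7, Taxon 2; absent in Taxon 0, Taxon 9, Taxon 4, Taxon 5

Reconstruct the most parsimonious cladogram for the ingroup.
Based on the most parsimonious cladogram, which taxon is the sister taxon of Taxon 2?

Character polarity is set by the outgroup: the derived state is whichever differs from the outgroup's state, so for fused pelvic girdle the derived state is 'absent', and for the remaining characters it is 'present'.
All ingroup taxa share the derived state 'present' for sclerotic ring; it defines the ingroup but does not resolve relationships within it.
reduced hind limbs: derived state 'present' in Taxon 2, Taxon 4, Taxon 7, and Taxon 9 only — synapomorphy for {Taxon 2, Taxon 4, Taxon 7, Taxon 9}.
fused pelvic girdle (derived state 'absent') is shared by Taxon 2, Taxon 7, and Taxon 9 — a synapomorphy uniting that clade.
Only Taxon 2 and Taxon 7 show the derived state 'present' for fruit dehiscent, supporting them as a clade.
Most parsimonious ingroup topology: ((((Taxon 7,Taxon 2),Taxon 9),Taxon 4),Taxon 5).
Taxon 2 and Taxon 7 form a cherry on this tree, so they are sister taxa.

Taxon 7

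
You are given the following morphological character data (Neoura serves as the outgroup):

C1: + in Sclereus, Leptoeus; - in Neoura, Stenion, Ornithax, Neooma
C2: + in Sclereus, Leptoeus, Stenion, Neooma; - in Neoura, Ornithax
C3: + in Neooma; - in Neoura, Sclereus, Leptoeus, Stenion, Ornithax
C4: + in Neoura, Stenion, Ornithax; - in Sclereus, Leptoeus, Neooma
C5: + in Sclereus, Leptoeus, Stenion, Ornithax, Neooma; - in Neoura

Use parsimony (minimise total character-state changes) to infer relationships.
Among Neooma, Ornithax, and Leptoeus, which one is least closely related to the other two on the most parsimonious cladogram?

Character polarity is set by the outgroup: the derived state is whichever differs from the outgroup's state, so for C4 the derived state is '-', and for the remaining characters it is '+'.
C1 (derived state '+') is shared by Leptoeus and Sclereus — a synapomorphy uniting that clade.
C2 (derived state '+') is shared by Leptoeus, Neooma, Sclereus, and Stenion — a synapomorphy uniting that clade.
C3 (derived state '+') is unique to Neooma (autapomorphy; uninformative for grouping).
C4: derived state '-' in Leptoeus, Neooma, and Sclereus only — synapomorphy for {Leptoeus, Neooma, Sclereus}.
C5 (derived state '+') is shared by all ingroup taxa — unites the whole ingroup.
Most parsimonious ingroup topology: ((((Sclereus,Leptoeus),Neooma),Stenion),Ornithax).
Leptoeus and Neooma share a more recent common ancestor with each other than either does with Ornithax, so Ornithax is the least closely related of the three.

Ornithax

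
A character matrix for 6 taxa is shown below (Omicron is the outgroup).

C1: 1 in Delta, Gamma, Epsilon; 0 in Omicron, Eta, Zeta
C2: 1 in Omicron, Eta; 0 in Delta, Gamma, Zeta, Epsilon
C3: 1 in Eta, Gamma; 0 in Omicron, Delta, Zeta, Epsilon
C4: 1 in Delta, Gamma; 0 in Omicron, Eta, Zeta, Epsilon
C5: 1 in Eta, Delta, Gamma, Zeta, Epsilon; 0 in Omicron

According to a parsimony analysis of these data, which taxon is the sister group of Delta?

Character polarity is set by the outgroup: the derived state is whichever differs from the outgroup's state, so for C2 the derived state is '0', and for the remaining characters it is '1'.
C1: derived state '1' in Delta, Epsilon, and Gamma only — synapomorphy for {Delta, Epsilon, Gamma}.
C2: derived state '0' in Delta, Epsilon, Gamma, and Zeta only — synapomorphy for {Delta, Epsilon, Gamma, Zeta}.
C3 (state '1') occurs in Eta and Gamma but conflicts with the nesting implied by the other characters — most parsimoniously interpreted as homoplasy.
C4: derived state '1' in Delta and Gamma only — synapomorphy for {Delta, Gamma}.
All ingroup taxa share the derived state '1' for C5; it defines the ingroup but does not resolve relationships within it.
Most parsimonious ingroup topology: (Eta,(((Delta,Gamma),Epsilon),Zeta)).
Delta and Gamma form a cherry on this tree, so they are sister taxa.

Gamma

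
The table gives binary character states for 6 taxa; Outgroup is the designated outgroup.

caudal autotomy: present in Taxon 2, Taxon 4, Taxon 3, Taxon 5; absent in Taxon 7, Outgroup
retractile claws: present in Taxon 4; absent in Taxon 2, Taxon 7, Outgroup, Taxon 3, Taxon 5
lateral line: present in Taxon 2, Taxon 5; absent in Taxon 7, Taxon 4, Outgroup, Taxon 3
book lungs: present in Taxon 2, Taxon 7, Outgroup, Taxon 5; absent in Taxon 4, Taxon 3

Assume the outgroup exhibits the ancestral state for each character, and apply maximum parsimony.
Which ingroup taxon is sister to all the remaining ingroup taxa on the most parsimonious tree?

Taxon 7

Character polarity is set by the outgroup: the derived state is whichever differs from the outgroup's state, so for book lungs the derived state is 'absent', and for the remaining characters it is 'present'.
caudal autotomy: derived state 'present' in Taxon 2, Taxon 3, Taxon 4, and Taxon 5 only — synapomorphy for {Taxon 2, Taxon 3, Taxon 4, Taxon 5}.
retractile claws (derived state 'present') is unique to Taxon 4 (autapomorphy; uninformative for grouping).
lateral line (derived state 'present') is shared by Taxon 2 and Taxon 5 — a synapomorphy uniting that clade.
book lungs (derived state 'absent') is shared by Taxon 3 and Taxon 4 — a synapomorphy uniting that clade.
Most parsimonious ingroup topology: (((Taxon 5,Taxon 2),(Taxon 3,Taxon 4)),Taxon 7).
Taxon 7 is sister to the clade containing all other ingroup taxa, so it is the earliest-diverging (most basal) ingroup lineage.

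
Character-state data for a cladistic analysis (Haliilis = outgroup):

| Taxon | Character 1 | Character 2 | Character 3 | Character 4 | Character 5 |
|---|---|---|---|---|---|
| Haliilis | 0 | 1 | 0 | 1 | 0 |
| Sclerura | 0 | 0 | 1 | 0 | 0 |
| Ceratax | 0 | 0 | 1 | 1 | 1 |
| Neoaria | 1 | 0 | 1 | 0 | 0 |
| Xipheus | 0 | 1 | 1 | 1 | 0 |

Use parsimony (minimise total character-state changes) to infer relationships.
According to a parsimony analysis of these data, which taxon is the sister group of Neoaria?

Sclerura

Character polarity is set by the outgroup: the derived state is whichever differs from the outgroup's state, so for Character 2, Character 4 the derived state is '0', and for the remaining characters it is '1'.
Character 1: derived state '1' in Neoaria only — an autapomorphy, so it tells us nothing about relationships among taxa.
Character 2: derived state '0' in Ceratax, Neoaria, and Sclerura only — synapomorphy for {Ceratax, Neoaria, Sclerura}.
Character 3 (derived state '1') is shared by all ingroup taxa — unites the whole ingroup.
Character 4: derived state '0' in Neoaria and Sclerura only — synapomorphy for {Neoaria, Sclerura}.
Character 5: derived state '1' in Ceratax only — an autapomorphy, so it tells us nothing about relationships among taxa.
Most parsimonious ingroup topology: (((Sclerura,Neoaria),Ceratax),Xipheus).
Neoaria and Sclerura form a cherry on this tree, so they are sister taxa.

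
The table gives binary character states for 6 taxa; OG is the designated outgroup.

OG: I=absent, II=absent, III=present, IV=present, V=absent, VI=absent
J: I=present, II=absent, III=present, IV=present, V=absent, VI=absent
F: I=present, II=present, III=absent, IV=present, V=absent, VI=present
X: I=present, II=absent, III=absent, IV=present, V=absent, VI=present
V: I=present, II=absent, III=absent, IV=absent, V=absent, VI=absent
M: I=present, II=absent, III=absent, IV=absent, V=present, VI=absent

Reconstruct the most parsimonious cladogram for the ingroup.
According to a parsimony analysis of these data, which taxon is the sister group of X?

F

Character polarity is set by the outgroup: the derived state is whichever differs from the outgroup's state, so for III, IV the derived state is 'absent', and for the remaining characters it is 'present'.
All ingroup taxa share the derived state 'present' for I; it defines the ingroup but does not resolve relationships within it.
II: derived state 'present' in F only — an autapomorphy, so it tells us nothing about relationships among taxa.
III (derived state 'absent') is shared by F, M, V, and X — a synapomorphy uniting that clade.
Only M and V show the derived state 'absent' for IV, supporting them as a clade.
V (derived state 'present') is unique to M (autapomorphy; uninformative for grouping).
VI: derived state 'present' in F and X only — synapomorphy for {F, X}.
Most parsimonious ingroup topology: (((M,V),(X,F)),J).
X and F form a cherry on this tree, so they are sister taxa.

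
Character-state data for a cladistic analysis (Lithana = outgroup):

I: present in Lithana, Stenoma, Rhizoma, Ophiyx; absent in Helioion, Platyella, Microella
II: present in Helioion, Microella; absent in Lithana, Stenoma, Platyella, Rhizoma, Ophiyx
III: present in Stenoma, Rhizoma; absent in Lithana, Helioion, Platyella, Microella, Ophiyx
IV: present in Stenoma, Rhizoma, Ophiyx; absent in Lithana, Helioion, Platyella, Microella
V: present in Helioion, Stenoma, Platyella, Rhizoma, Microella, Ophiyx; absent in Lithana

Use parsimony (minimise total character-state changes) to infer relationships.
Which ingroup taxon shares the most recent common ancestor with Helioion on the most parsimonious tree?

Microella

Character polarity is set by the outgroup: the derived state is whichever differs from the outgroup's state, so for I the derived state is 'absent', and for the remaining characters it is 'present'.
I: derived state 'absent' in Helioion, Microella, and Platyella only — synapomorphy for {Helioion, Microella, Platyella}.
II: derived state 'present' in Helioion and Microella only — synapomorphy for {Helioion, Microella}.
III: derived state 'present' in Rhizoma and Stenoma only — synapomorphy for {Rhizoma, Stenoma}.
Only Ophiyx, Rhizoma, and Stenoma show the derived state 'present' for IV, supporting them as a clade.
V (derived state 'present') is shared by all ingroup taxa — unites the whole ingroup.
Most parsimonious ingroup topology: (((Helioion,Microella),Platyella),((Stenoma,Rhizoma),Ophiyx)).
Helioion and Microella form a cherry on this tree, so they are sister taxa.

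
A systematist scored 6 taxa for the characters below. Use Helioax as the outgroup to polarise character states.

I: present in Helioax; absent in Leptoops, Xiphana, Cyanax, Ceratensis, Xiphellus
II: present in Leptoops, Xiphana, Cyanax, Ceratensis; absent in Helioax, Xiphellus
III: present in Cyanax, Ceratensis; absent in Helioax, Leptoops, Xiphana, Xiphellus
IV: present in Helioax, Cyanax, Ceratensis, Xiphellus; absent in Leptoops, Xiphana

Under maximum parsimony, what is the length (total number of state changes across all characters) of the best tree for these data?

Character polarity is set by the outgroup: the derived state is whichever differs from the outgroup's state, so for I, IV the derived state is 'absent', and for the remaining characters it is 'present'.
I (derived state 'absent') is shared by all ingroup taxa — unites the whole ingroup.
II: derived state 'present' in Ceratensis, Cyanax, Leptoops, and Xiphana only — synapomorphy for {Ceratensis, Cyanax, Leptoops, Xiphana}.
Only Ceratensis and Cyanax show the derived state 'present' for III, supporting them as a clade.
IV: derived state 'absent' in Leptoops and Xiphana only — synapomorphy for {Leptoops, Xiphana}.
Most parsimonious ingroup topology: (((Leptoops,Xiphana),(Cyanax,Ceratensis)),Xiphellus).
Changes per character on this tree: I: 1; II: 1; III: 1; IV: 1.
Total = 4.

4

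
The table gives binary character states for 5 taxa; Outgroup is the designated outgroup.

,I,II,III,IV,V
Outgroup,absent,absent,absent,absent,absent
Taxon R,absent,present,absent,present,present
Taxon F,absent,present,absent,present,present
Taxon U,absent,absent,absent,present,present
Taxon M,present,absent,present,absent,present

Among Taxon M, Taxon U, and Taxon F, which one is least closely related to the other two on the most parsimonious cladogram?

The outgroup has state 'absent' for every character, so 'present' is the derived state throughout.
I: derived state 'present' in Taxon M only — an autapomorphy, so it tells us nothing about relationships among taxa.
Only Taxon F and Taxon R show the derived state 'present' for II, supporting them as a clade.
III (derived state 'present') is unique to Taxon M (autapomorphy; uninformative for grouping).
IV (derived state 'present') is shared by Taxon F, Taxon R, and Taxon U — a synapomorphy uniting that clade.
All ingroup taxa share the derived state 'present' for V; it defines the ingroup but does not resolve relationships within it.
Most parsimonious ingroup topology: (((Taxon R,Taxon F),Taxon U),Taxon M).
Taxon F and Taxon U share a more recent common ancestor with each other than either does with Taxon M, so Taxon M is the least closely related of the three.

Taxon M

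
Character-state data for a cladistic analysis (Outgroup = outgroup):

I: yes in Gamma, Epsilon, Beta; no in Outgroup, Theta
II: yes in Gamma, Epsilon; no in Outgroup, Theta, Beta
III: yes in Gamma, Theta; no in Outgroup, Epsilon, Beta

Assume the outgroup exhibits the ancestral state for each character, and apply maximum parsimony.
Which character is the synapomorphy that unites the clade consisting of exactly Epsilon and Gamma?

II

The outgroup has state 'no' for every character, so 'yes' is the derived state throughout.
I: derived state 'yes' in Beta, Epsilon, and Gamma only — synapomorphy for {Beta, Epsilon, Gamma}.
II (derived state 'yes') is shared by Epsilon and Gamma — a synapomorphy uniting that clade.
III (state 'yes') occurs in Gamma and Theta but conflicts with the nesting implied by the other characters — most parsimoniously interpreted as homoplasy.
Most parsimonious ingroup topology: (((Gamma,Epsilon),Beta),Theta).
The clade {Epsilon, Gamma} is supported by II: its derived state 'yes' occurs in exactly those taxa and in no other taxon (including the outgroup).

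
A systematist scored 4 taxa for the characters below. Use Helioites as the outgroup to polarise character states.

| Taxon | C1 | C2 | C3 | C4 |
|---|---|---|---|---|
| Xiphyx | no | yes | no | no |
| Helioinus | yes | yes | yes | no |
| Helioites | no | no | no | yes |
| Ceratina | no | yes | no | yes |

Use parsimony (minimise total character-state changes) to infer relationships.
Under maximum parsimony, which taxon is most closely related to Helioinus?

Xiphyx

Character polarity is set by the outgroup: the derived state is whichever differs from the outgroup's state, so for C4 the derived state is 'no', and for the remaining characters it is 'yes'.
C1: derived state 'yes' in Helioinus only — an autapomorphy, so it tells us nothing about relationships among taxa.
C2 (derived state 'yes') is shared by all ingroup taxa — unites the whole ingroup.
C3: derived state 'yes' in Helioinus only — an autapomorphy, so it tells us nothing about relationships among taxa.
C4: derived state 'no' in Helioinus and Xiphyx only — synapomorphy for {Helioinus, Xiphyx}.
Most parsimonious ingroup topology: (Ceratina,(Xiphyx,Helioinus)).
Helioinus and Xiphyx form a cherry on this tree, so they are sister taxa.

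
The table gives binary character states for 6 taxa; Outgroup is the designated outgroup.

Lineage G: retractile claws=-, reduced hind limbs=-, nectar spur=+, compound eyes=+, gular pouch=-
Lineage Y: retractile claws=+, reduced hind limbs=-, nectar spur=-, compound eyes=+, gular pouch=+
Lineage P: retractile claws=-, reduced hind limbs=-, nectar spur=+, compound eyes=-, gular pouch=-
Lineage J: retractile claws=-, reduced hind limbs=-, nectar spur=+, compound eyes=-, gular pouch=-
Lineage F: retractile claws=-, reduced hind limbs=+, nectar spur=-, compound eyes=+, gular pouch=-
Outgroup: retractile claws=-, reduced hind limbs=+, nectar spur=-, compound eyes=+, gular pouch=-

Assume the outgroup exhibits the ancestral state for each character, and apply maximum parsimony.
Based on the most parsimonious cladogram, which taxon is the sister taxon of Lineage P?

Lineage J

Character polarity is set by the outgroup: the derived state is whichever differs from the outgroup's state, so for reduced hind limbs, compound eyes the derived state is '-', and for the remaining characters it is '+'.
retractile claws (derived state '+') is unique to Lineage Y (autapomorphy; uninformative for grouping).
Only Lineage G, Lineage J, Lineage P, and Lineage Y show the derived state '-' for reduced hind limbs, supporting them as a clade.
nectar spur: derived state '+' in Lineage G, Lineage J, and Lineage P only — synapomorphy for {Lineage G, Lineage J, Lineage P}.
compound eyes: derived state '-' in Lineage J and Lineage P only — synapomorphy for {Lineage J, Lineage P}.
gular pouch: derived state '+' in Lineage Y only — an autapomorphy, so it tells us nothing about relationships among taxa.
Most parsimonious ingroup topology: (Lineage F,(((Lineage J,Lineage P),Lineage G),Lineage Y)).
Lineage P and Lineage J form a cherry on this tree, so they are sister taxa.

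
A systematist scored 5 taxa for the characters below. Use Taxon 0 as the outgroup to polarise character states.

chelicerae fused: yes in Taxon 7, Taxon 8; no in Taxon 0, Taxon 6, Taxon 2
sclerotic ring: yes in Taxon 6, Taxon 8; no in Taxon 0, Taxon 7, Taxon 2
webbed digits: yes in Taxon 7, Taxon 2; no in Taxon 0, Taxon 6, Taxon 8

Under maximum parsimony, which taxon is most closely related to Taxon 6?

Taxon 8

The outgroup has state 'no' for every character, so 'yes' is the derived state throughout.
chelicerae fused groups Taxon 7 and Taxon 8, which is incompatible with the clades supported by the remaining characters; treating it as convergent (homoplasy) costs fewer steps than any alternative tree.
Only Taxon 6 and Taxon 8 show the derived state 'yes' for sclerotic ring, supporting them as a clade.
Only Taxon 2 and Taxon 7 show the derived state 'yes' for webbed digits, supporting them as a clade.
Most parsimonious ingroup topology: ((Taxon 7,Taxon 2),(Taxon 6,Taxon 8)).
Taxon 6 and Taxon 8 form a cherry on this tree, so they are sister taxa.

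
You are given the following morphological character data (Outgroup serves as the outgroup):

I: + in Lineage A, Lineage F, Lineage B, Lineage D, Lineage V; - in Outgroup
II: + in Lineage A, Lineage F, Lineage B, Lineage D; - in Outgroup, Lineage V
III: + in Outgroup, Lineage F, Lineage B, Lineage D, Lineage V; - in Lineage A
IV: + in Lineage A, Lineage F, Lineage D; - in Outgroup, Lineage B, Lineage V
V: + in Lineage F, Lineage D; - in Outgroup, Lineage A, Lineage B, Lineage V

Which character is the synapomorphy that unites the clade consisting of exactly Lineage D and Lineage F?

Character polarity is set by the outgroup: the derived state is whichever differs from the outgroup's state, so for III the derived state is '-', and for the remaining characters it is '+'.
I (derived state '+') is shared by all ingroup taxa — unites the whole ingroup.
II (derived state '+') is shared by Lineage A, Lineage B, Lineage D, and Lineage F — a synapomorphy uniting that clade.
III (derived state '-') is unique to Lineage A (autapomorphy; uninformative for grouping).
IV (derived state '+') is shared by Lineage A, Lineage D, and Lineage F — a synapomorphy uniting that clade.
V: derived state '+' in Lineage D and Lineage F only — synapomorphy for {Lineage D, Lineage F}.
Most parsimonious ingroup topology: (((Lineage A,(Lineage F,Lineage D)),Lineage B),Lineage V).
The clade {Lineage D, Lineage F} is supported by V: its derived state '+' occurs in exactly those taxa and in no other taxon (including the outgroup).

V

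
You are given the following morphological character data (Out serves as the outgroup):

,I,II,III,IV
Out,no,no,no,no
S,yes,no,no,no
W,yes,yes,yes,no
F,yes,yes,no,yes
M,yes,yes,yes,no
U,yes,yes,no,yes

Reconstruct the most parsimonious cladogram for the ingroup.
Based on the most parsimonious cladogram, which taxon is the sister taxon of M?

The outgroup has state 'no' for every character, so 'yes' is the derived state throughout.
I (derived state 'yes') is shared by all ingroup taxa — unites the whole ingroup.
II: derived state 'yes' in F, M, U, and W only — synapomorphy for {F, M, U, W}.
Only M and W show the derived state 'yes' for III, supporting them as a clade.
IV (derived state 'yes') is shared by F and U — a synapomorphy uniting that clade.
Most parsimonious ingroup topology: (S,((W,M),(F,U))).
M and W form a cherry on this tree, so they are sister taxa.

W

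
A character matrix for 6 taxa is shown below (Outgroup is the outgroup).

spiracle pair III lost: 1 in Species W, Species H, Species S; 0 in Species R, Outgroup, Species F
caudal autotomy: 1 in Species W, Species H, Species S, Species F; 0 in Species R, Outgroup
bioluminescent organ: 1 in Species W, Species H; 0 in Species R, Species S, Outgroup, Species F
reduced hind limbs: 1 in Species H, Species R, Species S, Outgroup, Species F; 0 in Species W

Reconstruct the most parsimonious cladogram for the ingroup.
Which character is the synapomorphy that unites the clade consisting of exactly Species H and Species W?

bioluminescent organ

Character polarity is set by the outgroup: the derived state is whichever differs from the outgroup's state, so for reduced hind limbs the derived state is '0', and for the remaining characters it is '1'.
spiracle pair III lost (derived state '1') is shared by Species H, Species S, and Species W — a synapomorphy uniting that clade.
caudal autotomy (derived state '1') is shared by Species F, Species H, Species S, and Species W — a synapomorphy uniting that clade.
bioluminescent organ (derived state '1') is shared by Species H and Species W — a synapomorphy uniting that clade.
reduced hind limbs: derived state '0' in Species W only — an autapomorphy, so it tells us nothing about relationships among taxa.
Most parsimonious ingroup topology: (Species R,(Species F,((Species W,Species H),Species S))).
The clade {Species H, Species W} is supported by bioluminescent organ: its derived state '1' occurs in exactly those taxa and in no other taxon (including the outgroup).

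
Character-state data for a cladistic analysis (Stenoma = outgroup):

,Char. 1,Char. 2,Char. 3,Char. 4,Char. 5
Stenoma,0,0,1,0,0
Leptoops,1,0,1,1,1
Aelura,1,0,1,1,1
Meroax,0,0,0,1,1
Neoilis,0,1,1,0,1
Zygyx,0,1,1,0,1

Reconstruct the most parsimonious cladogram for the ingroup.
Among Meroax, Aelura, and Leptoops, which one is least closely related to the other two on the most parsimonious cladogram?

Meroax

Character polarity is set by the outgroup: the derived state is whichever differs from the outgroup's state, so for Char. 3 the derived state is '0', and for the remaining characters it is '1'.
Char. 1: derived state '1' in Aelura and Leptoops only — synapomorphy for {Aelura, Leptoops}.
Only Neoilis and Zygyx show the derived state '1' for Char. 2, supporting them as a clade.
Char. 3: derived state '0' in Meroax only — an autapomorphy, so it tells us nothing about relationships among taxa.
Only Aelura, Leptoops, and Meroax show the derived state '1' for Char. 4, supporting them as a clade.
All ingroup taxa share the derived state '1' for Char. 5; it defines the ingroup but does not resolve relationships within it.
Most parsimonious ingroup topology: (((Leptoops,Aelura),Meroax),(Neoilis,Zygyx)).
Aelura and Leptoops share a more recent common ancestor with each other than either does with Meroax, so Meroax is the least closely related of the three.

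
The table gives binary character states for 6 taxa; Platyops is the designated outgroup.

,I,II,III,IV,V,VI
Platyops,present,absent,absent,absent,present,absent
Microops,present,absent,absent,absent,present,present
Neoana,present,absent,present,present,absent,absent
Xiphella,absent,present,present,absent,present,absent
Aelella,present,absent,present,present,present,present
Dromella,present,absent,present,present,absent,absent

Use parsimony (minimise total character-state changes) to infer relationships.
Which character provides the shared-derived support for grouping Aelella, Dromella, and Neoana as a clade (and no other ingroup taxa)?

IV

Character polarity is set by the outgroup: the derived state is whichever differs from the outgroup's state, so for I, V the derived state is 'absent', and for the remaining characters it is 'present'.
I (derived state 'absent') is unique to Xiphella (autapomorphy; uninformative for grouping).
II: derived state 'present' in Xiphella only — an autapomorphy, so it tells us nothing about relationships among taxa.
III: derived state 'present' in Aelella, Dromella, Neoana, and Xiphella only — synapomorphy for {Aelella, Dromella, Neoana, Xiphella}.
Only Aelella, Dromella, and Neoana show the derived state 'present' for IV, supporting them as a clade.
Only Dromella and Neoana show the derived state 'absent' for V, supporting them as a clade.
VI (state 'present') occurs in Aelella and Microops but conflicts with the nesting implied by the other characters — most parsimoniously interpreted as homoplasy.
Most parsimonious ingroup topology: (Microops,(((Neoana,Dromella),Aelella),Xiphella)).
The clade {Aelella, Dromella, Neoana} is supported by IV: its derived state 'present' occurs in exactly those taxa and in no other taxon (including the outgroup).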